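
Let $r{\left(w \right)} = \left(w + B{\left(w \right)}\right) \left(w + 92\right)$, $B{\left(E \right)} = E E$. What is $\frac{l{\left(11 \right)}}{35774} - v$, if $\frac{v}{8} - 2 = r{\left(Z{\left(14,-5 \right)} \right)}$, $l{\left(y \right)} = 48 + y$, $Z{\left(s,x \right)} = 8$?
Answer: $- \frac{2061154725}{35774} \approx -57616.0$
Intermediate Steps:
$B{\left(E \right)} = E^{2}$
$r{\left(w \right)} = \left(92 + w\right) \left(w + w^{2}\right)$ ($r{\left(w \right)} = \left(w + w^{2}\right) \left(w + 92\right) = \left(w + w^{2}\right) \left(92 + w\right) = \left(92 + w\right) \left(w + w^{2}\right)$)
$v = 57616$ ($v = 16 + 8 \cdot 8 \left(92 + 8^{2} + 93 \cdot 8\right) = 16 + 8 \cdot 8 \left(92 + 64 + 744\right) = 16 + 8 \cdot 8 \cdot 900 = 16 + 8 \cdot 7200 = 16 + 57600 = 57616$)
$\frac{l{\left(11 \right)}}{35774} - v = \frac{48 + 11}{35774} - 57616 = 59 \cdot \frac{1}{35774} - 57616 = \frac{59}{35774} - 57616 = - \frac{2061154725}{35774}$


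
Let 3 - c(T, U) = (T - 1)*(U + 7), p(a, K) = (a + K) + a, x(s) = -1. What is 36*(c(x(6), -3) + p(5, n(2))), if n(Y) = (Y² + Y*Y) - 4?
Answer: 900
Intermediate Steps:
n(Y) = -4 + 2*Y² (n(Y) = (Y² + Y²) - 4 = 2*Y² - 4 = -4 + 2*Y²)
p(a, K) = K + 2*a (p(a, K) = (K + a) + a = K + 2*a)
c(T, U) = 3 - (-1 + T)*(7 + U) (c(T, U) = 3 - (T - 1)*(U + 7) = 3 - (-1 + T)*(7 + U))
36*(c(x(6), -3) + p(5, n(2))) = 36*((10 - 3 - 7*(-1) - 1*(-1)*(-3)) + ((-4 + 2*2²) + 2*5)) = 36*((10 - 3 + 7 - 3) + ((-4 + 2*4) + 10)) = 36*(11 + ((-4 + 8) + 10)) = 36*(11 + (4 + 10)) = 36*(11 + 14) = 36*25 = 900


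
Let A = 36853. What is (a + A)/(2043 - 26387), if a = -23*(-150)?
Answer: -40303/24344 ≈ -1.6556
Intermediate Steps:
a = 3450
(a + A)/(2043 - 26387) = (3450 + 36853)/(2043 - 26387) = 40303/(-24344) = 40303*(-1/24344) = -40303/24344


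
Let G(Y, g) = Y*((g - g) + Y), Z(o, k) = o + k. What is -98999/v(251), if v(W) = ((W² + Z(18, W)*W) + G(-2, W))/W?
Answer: -24848749/130524 ≈ -190.38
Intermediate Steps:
Z(o, k) = k + o
G(Y, g) = Y² (G(Y, g) = Y*(0 + Y) = Y*Y = Y²)
v(W) = (4 + W² + W*(18 + W))/W (v(W) = ((W² + (W + 18)*W) + (-2)²)/W = ((W² + (18 + W)*W) + 4)/W = ((W² + W*(18 + W)) + 4)/W = (4 + W² + W*(18 + W))/W)
-98999/v(251) = -98999/(18 + 2*251 + 4/251) = -98999/(18 + 502 + 4*(1/251)) = -98999/(18 + 502 + 4/251) = -98999/130524/251 = -98999*251/130524 = -24848749/130524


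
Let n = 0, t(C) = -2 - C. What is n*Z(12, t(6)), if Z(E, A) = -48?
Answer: 0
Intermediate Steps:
n*Z(12, t(6)) = 0*(-48) = 0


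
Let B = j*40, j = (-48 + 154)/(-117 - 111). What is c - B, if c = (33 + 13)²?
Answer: 121672/57 ≈ 2134.6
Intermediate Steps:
j = -53/114 (j = 106/(-228) = 106*(-1/228) = -53/114 ≈ -0.46491)
B = -1060/57 (B = -53/114*40 = -1060/57 ≈ -18.596)
c = 2116 (c = 46² = 2116)
c - B = 2116 - 1*(-1060/57) = 2116 + 1060/57 = 121672/57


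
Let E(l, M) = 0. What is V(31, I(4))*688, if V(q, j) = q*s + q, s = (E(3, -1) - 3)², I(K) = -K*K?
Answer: 213280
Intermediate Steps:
I(K) = -K²
s = 9 (s = (0 - 3)² = (-3)² = 9)
V(q, j) = 10*q (V(q, j) = q*9 + q = 9*q + q = 10*q)
V(31, I(4))*688 = (10*31)*688 = 310*688 = 213280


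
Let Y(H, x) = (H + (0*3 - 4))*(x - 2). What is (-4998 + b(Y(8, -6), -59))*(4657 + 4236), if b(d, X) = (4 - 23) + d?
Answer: -44900757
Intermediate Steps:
Y(H, x) = (-4 + H)*(-2 + x) (Y(H, x) = (H + (0 - 4))*(-2 + x) = (H - 4)*(-2 + x) = (-4 + H)*(-2 + x))
b(d, X) = -19 + d
(-4998 + b(Y(8, -6), -59))*(4657 + 4236) = (-4998 + (-19 + (8 - 4*(-6) - 2*8 + 8*(-6))))*(4657 + 4236) = (-4998 + (-19 + (8 + 24 - 16 - 48)))*8893 = (-4998 + (-19 - 32))*8893 = (-4998 - 51)*8893 = -5049*8893 = -44900757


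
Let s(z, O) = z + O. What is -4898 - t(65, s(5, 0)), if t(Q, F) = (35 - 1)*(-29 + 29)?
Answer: -4898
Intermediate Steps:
s(z, O) = O + z
t(Q, F) = 0 (t(Q, F) = 34*0 = 0)
-4898 - t(65, s(5, 0)) = -4898 - 1*0 = -4898 + 0 = -4898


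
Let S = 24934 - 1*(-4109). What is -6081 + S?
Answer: 22962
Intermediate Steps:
S = 29043 (S = 24934 + 4109 = 29043)
-6081 + S = -6081 + 29043 = 22962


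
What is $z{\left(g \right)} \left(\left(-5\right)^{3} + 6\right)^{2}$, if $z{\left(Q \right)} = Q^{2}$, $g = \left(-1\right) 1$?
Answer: $14161$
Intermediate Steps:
$g = -1$
$z{\left(g \right)} \left(\left(-5\right)^{3} + 6\right)^{2} = \left(-1\right)^{2} \left(\left(-5\right)^{3} + 6\right)^{2} = 1 \left(-125 + 6\right)^{2} = 1 \left(-119\right)^{2} = 1 \cdot 14161 = 14161$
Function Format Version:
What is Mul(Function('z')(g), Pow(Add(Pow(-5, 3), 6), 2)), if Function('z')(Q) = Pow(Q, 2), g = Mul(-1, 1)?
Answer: 14161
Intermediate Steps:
g = -1
Mul(Function('z')(g), Pow(Add(Pow(-5, 3), 6), 2)) = Mul(Pow(-1, 2), Pow(Add(Pow(-5, 3), 6), 2)) = Mul(1, Pow(Add(-125, 6), 2)) = Mul(1, Pow(-119, 2)) = Mul(1, 14161) = 14161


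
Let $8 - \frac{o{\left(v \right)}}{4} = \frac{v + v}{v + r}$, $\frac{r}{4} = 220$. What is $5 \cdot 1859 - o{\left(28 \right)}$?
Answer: $\frac{2102757}{227} \approx 9263.3$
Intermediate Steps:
$r = 880$ ($r = 4 \cdot 220 = 880$)
$o{\left(v \right)} = 32 - \frac{8 v}{880 + v}$ ($o{\left(v \right)} = 32 - 4 \frac{v + v}{v + 880} = 32 - 4 \frac{2 v}{880 + v} = 32 - \frac{8 v}{880 + v}$)
$5 \cdot 1859 - o{\left(28 \right)} = 5 \cdot 1859 - \frac{8 \left(3520 + 3 \cdot 28\right)}{880 + 28} = 9295 - \frac{8 \left(3520 + 84\right)}{908} = 9295 - 8 \cdot \frac{1}{908} \cdot 3604 = 9295 - \frac{7208}{227} = \frac{2102757}{227}$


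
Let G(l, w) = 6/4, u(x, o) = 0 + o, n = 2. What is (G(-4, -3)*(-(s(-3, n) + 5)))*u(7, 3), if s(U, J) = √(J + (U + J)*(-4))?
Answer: -45/2 - 9*√6/2 ≈ -33.523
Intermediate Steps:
u(x, o) = o
G(l, w) = 3/2 (G(l, w) = 6*(¼) = 3/2)
s(U, J) = √(-4*U - 3*J) (s(U, J) = √(J + (J + U)*(-4)) = √(J + (-4*J - 4*U)) = √(-4*U - 3*J))
(G(-4, -3)*(-(s(-3, n) + 5)))*u(7, 3) = (3*(-(√(-4*(-3) - 3*2) + 5))/2)*3 = (3*(-(√(12 - 6) + 5))/2)*3 = (3*(-(√6 + 5))/2)*3 = (3*(-(5 + √6))/2)*3 = (3*(-5 - √6)/2)*3 = (-15/2 - 3*√6/2)*3 = -45/2 - 9*√6/2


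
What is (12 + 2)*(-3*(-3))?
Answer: 126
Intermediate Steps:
(12 + 2)*(-3*(-3)) = 14*9 = 126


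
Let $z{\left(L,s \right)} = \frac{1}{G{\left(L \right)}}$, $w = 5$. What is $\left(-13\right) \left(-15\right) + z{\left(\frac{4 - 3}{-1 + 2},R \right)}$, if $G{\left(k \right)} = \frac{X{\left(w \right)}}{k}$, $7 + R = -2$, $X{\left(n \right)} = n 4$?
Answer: $\frac{3901}{20} \approx 195.05$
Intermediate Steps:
$X{\left(n \right)} = 4 n$
$R = -9$ ($R = -7 - 2 = -9$)
$G{\left(k \right)} = \frac{20}{k}$ ($G{\left(k \right)} = \frac{4 \cdot 5}{k} = \frac{20}{k}$)
$z{\left(L,s \right)} = \frac{L}{20}$ ($z{\left(L,s \right)} = \frac{1}{20 \frac{1}{L}} = \frac{L}{20}$)
$\left(-13\right) \left(-15\right) + z{\left(\frac{4 - 3}{-1 + 2},R \right)} = \left(-13\right) \left(-15\right) + \frac{\left(4 - 3\right) \frac{1}{-1 + 2}}{20} = 195 + \frac{1 \cdot 1^{-1}}{20} = 195 + \frac{1 \cdot 1}{20} = 195 + \frac{1}{20} \cdot 1 = 195 + \frac{1}{20} = \frac{3901}{20}$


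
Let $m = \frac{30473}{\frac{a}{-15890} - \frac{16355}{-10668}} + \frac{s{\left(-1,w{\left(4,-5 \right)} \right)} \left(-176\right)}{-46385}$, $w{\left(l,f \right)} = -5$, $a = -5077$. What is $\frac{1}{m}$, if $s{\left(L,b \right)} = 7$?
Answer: $\frac{1040489719615}{17114820255288868} \approx 6.0795 \cdot 10^{-5}$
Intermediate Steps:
$m = \frac{17114820255288868}{1040489719615}$ ($m = \frac{30473}{- \frac{5077}{-15890} - \frac{16355}{-10668}} + \frac{7 \left(-176\right)}{-46385} = \frac{30473}{\left(-5077\right) \left(- \frac{1}{15890}\right) - - \frac{16355}{10668}} - - \frac{1232}{46385} = \frac{30473}{\frac{5077}{15890} + \frac{16355}{10668}} + \frac{1232}{46385} = \frac{30473}{\frac{22431599}{12108180}} + \frac{1232}{46385} = 30473 \cdot \frac{12108180}{22431599} + \frac{1232}{46385} = \frac{368972569140}{22431599} + \frac{1232}{46385} = \frac{17114820255288868}{1040489719615} \approx 16449.0$)
$\frac{1}{m} = \frac{1}{\frac{17114820255288868}{1040489719615}} = \frac{1040489719615}{17114820255288868}$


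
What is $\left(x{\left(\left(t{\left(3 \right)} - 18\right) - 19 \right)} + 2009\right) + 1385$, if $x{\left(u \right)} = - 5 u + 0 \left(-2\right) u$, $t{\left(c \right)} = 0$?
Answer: $3579$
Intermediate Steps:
$x{\left(u \right)} = - 5 u$ ($x{\left(u \right)} = - 5 u + 0 u = - 5 u + 0 = - 5 u$)
$\left(x{\left(\left(t{\left(3 \right)} - 18\right) - 19 \right)} + 2009\right) + 1385 = \left(- 5 \left(\left(0 - 18\right) - 19\right) + 2009\right) + 1385 = \left(- 5 \left(-18 - 19\right) + 2009\right) + 1385 = \left(\left(-5\right) \left(-37\right) + 2009\right) + 1385 = \left(185 + 2009\right) + 1385 = 2194 + 1385 = 3579$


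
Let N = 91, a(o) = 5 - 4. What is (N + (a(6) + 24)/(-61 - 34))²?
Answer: 2972176/361 ≈ 8233.2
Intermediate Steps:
a(o) = 1
(N + (a(6) + 24)/(-61 - 34))² = (91 + (1 + 24)/(-61 - 34))² = (91 + 25/(-95))² = (91 + 25*(-1/95))² = (91 - 5/19)² = (1724/19)² = 2972176/361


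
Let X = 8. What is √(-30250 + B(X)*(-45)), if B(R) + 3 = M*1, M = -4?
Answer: I*√29935 ≈ 173.02*I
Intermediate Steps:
B(R) = -7 (B(R) = -3 - 4*1 = -3 - 4 = -7)
√(-30250 + B(X)*(-45)) = √(-30250 - 7*(-45)) = √(-30250 + 315) = √(-29935) = I*√29935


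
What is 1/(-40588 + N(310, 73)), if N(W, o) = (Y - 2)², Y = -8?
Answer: -1/40488 ≈ -2.4699e-5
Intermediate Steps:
N(W, o) = 100 (N(W, o) = (-8 - 2)² = (-10)² = 100)
1/(-40588 + N(310, 73)) = 1/(-40588 + 100) = 1/(-40488) = -1/40488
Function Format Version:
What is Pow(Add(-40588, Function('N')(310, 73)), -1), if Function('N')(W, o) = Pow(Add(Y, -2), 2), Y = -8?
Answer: Rational(-1, 40488) ≈ -2.4699e-5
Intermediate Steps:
Function('N')(W, o) = 100 (Function('N')(W, o) = Pow(Add(-8, -2), 2) = Pow(-10, 2) = 100)
Pow(Add(-40588, Function('N')(310, 73)), -1) = Pow(Add(-40588, 100), -1) = Pow(-40488, -1) = Rational(-1, 40488)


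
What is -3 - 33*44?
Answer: -1455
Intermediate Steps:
-3 - 33*44 = -3 - 1452 = -1455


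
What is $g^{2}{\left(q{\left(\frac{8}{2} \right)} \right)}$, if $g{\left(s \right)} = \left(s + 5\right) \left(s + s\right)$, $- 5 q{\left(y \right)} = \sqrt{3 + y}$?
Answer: $\frac{17696}{625} - \frac{56 \sqrt{7}}{25} \approx 22.387$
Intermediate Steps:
$q{\left(y \right)} = - \frac{\sqrt{3 + y}}{5}$
$g{\left(s \right)} = 2 s \left(5 + s\right)$ ($g{\left(s \right)} = \left(5 + s\right) 2 s = 2 s \left(5 + s\right)$)
$g^{2}{\left(q{\left(\frac{8}{2} \right)} \right)} = \left(2 \left(- \frac{\sqrt{3 + \frac{8}{2}}}{5}\right) \left(5 - \frac{\sqrt{3 + \frac{8}{2}}}{5}\right)\right)^{2} = \left(2 \left(- \frac{\sqrt{3 + 8 \cdot \frac{1}{2}}}{5}\right) \left(5 - \frac{\sqrt{3 + 8 \cdot \frac{1}{2}}}{5}\right)\right)^{2} = \left(2 \left(- \frac{\sqrt{3 + 4}}{5}\right) \left(5 - \frac{\sqrt{3 + 4}}{5}\right)\right)^{2} = \left(2 \left(- \frac{\sqrt{7}}{5}\right) \left(5 - \frac{\sqrt{7}}{5}\right)\right)^{2} = \left(- \frac{2 \sqrt{7} \left(5 - \frac{\sqrt{7}}{5}\right)}{5}\right)^{2} = \frac{28 \left(5 - \frac{\sqrt{7}}{5}\right)^{2}}{25}$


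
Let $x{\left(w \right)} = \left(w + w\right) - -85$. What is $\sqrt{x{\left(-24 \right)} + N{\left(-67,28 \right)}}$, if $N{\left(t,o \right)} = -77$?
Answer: $2 i \sqrt{10} \approx 6.3246 i$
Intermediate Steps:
$x{\left(w \right)} = 85 + 2 w$ ($x{\left(w \right)} = 2 w + 85 = 85 + 2 w$)
$\sqrt{x{\left(-24 \right)} + N{\left(-67,28 \right)}} = \sqrt{\left(85 + 2 \left(-24\right)\right) - 77} = \sqrt{\left(85 - 48\right) - 77} = \sqrt{37 - 77} = \sqrt{-40} = 2 i \sqrt{10}$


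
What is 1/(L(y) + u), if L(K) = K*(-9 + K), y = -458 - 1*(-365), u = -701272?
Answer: -1/691786 ≈ -1.4455e-6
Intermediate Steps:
y = -93 (y = -458 + 365 = -93)
1/(L(y) + u) = 1/(-93*(-9 - 93) - 701272) = 1/(-93*(-102) - 701272) = 1/(9486 - 701272) = 1/(-691786) = -1/691786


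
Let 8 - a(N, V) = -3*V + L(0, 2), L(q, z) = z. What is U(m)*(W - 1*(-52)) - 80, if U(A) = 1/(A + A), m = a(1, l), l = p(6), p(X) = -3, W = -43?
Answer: -163/2 ≈ -81.500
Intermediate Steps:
l = -3
a(N, V) = 6 + 3*V (a(N, V) = 8 - (-3*V + 2) = 8 - (2 - 3*V) = 8 + (-2 + 3*V) = 6 + 3*V)
m = -3 (m = 6 + 3*(-3) = 6 - 9 = -3)
U(A) = 1/(2*A)
U(m)*(W - 1*(-52)) - 80 = ((1/2)/(-3))*(-43 - 1*(-52)) - 80 = ((1/2)*(-1/3))*(-43 + 52) - 80 = -1/6*9 - 80 = -3/2 - 80 = -163/2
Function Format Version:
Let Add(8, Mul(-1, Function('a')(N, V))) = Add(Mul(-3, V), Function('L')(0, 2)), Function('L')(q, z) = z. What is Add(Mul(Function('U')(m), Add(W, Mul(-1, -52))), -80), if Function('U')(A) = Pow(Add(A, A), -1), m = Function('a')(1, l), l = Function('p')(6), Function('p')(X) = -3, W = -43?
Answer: Rational(-163, 2) ≈ -81.500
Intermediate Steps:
l = -3
Function('a')(N, V) = Add(6, Mul(3, V)) (Function('a')(N, V) = Add(8, Mul(-1, Add(Mul(-3, V), 2))) = Add(8, Mul(-1, Add(2, Mul(-3, V)))) = Add(8, Add(-2, Mul(3, V))) = Add(6, Mul(3, V)))
m = -3 (m = Add(6, Mul(3, -3)) = Add(6, -9) = -3)
Function('U')(A) = Mul(Rational(1, 2), Pow(A, -1)) (Function('U')(A) = Pow(Mul(2, A), -1) = Mul(Rational(1, 2), Pow(A, -1)))
Add(Mul(Function('U')(m), Add(W, Mul(-1, -52))), -80) = Add(Mul(Mul(Rational(1, 2), Pow(-3, -1)), Add(-43, Mul(-1, -52))), -80) = Add(Mul(Mul(Rational(1, 2), Rational(-1, 3)), Add(-43, 52)), -80) = Add(Mul(Rational(-1, 6), 9), -80) = Add(Rational(-3, 2), -80) = Rational(-163, 2)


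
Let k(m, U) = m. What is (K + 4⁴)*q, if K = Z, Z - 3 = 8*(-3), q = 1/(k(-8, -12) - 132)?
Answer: -47/28 ≈ -1.6786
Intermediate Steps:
q = -1/140 (q = 1/(-8 - 132) = 1/(-140) = -1/140 ≈ -0.0071429)
Z = -21 (Z = 3 + 8*(-3) = 3 - 24 = -21)
K = -21
(K + 4⁴)*q = (-21 + 4⁴)*(-1/140) = (-21 + 256)*(-1/140) = 235*(-1/140) = -47/28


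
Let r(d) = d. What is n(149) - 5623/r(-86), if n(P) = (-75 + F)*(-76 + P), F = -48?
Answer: -766571/86 ≈ -8913.6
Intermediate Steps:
n(P) = 9348 - 123*P (n(P) = (-75 - 48)*(-76 + P) = -123*(-76 + P) = 9348 - 123*P)
n(149) - 5623/r(-86) = (9348 - 123*149) - 5623/(-86) = (9348 - 18327) - 5623*(-1/86) = -8979 + 5623/86 = -766571/86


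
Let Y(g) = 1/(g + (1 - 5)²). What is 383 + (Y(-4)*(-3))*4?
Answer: 382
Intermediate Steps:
Y(g) = 1/(16 + g) (Y(g) = 1/(g + (-4)²) = 1/(g + 16) = 1/(16 + g))
383 + (Y(-4)*(-3))*4 = 383 + (-3/(16 - 4))*4 = 383 + (-3/12)*4 = 383 + ((1/12)*(-3))*4 = 383 - ¼*4 = 383 - 1 = 382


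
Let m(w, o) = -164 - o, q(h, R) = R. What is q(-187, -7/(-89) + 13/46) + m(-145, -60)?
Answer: -424297/4094 ≈ -103.64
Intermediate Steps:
q(-187, -7/(-89) + 13/46) + m(-145, -60) = (-7/(-89) + 13/46) + (-164 - 1*(-60)) = (-7*(-1/89) + 13*(1/46)) + (-164 + 60) = (7/89 + 13/46) - 104 = 1479/4094 - 104 = -424297/4094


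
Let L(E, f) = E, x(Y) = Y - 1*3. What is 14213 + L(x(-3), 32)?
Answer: 14207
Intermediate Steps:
x(Y) = -3 + Y (x(Y) = Y - 3 = -3 + Y)
14213 + L(x(-3), 32) = 14213 + (-3 - 3) = 14213 - 6 = 14207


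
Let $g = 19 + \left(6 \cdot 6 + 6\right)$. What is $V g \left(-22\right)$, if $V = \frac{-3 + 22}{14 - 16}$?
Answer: $12749$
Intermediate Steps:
$g = 61$ ($g = 19 + \left(36 + 6\right) = 19 + 42 = 61$)
$V = - \frac{19}{2}$ ($V = \frac{19}{-2} = 19 \left(- \frac{1}{2}\right) = - \frac{19}{2} \approx -9.5$)
$V g \left(-22\right) = \left(- \frac{19}{2}\right) 61 \left(-22\right) = \left(- \frac{1159}{2}\right) \left(-22\right) = 12749$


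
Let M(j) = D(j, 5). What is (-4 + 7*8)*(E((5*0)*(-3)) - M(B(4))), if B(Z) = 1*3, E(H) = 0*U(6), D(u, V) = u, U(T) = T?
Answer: -156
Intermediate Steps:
E(H) = 0 (E(H) = 0*6 = 0)
B(Z) = 3
M(j) = j
(-4 + 7*8)*(E((5*0)*(-3)) - M(B(4))) = (-4 + 7*8)*(0 - 1*3) = (-4 + 56)*(0 - 3) = 52*(-3) = -156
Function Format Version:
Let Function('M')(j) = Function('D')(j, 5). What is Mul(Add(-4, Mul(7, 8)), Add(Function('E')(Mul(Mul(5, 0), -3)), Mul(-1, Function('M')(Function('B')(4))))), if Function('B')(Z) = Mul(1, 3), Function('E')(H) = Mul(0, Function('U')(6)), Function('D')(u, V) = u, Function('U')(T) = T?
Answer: -156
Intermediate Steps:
Function('E')(H) = 0 (Function('E')(H) = Mul(0, 6) = 0)
Function('B')(Z) = 3
Function('M')(j) = j
Mul(Add(-4, Mul(7, 8)), Add(Function('E')(Mul(Mul(5, 0), -3)), Mul(-1, Function('M')(Function('B')(4))))) = Mul(Add(-4, Mul(7, 8)), Add(0, Mul(-1, 3))) = Mul(Add(-4, 56), Add(0, -3)) = Mul(52, -3) = -156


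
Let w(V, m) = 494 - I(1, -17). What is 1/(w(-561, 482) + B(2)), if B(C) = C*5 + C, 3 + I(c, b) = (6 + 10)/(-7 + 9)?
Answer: 1/501 ≈ 0.0019960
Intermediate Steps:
I(c, b) = 5 (I(c, b) = -3 + (6 + 10)/(-7 + 9) = -3 + 16/2 = -3 + 16*(1/2) = -3 + 8 = 5)
w(V, m) = 489 (w(V, m) = 494 - 1*5 = 494 - 5 = 489)
B(C) = 6*C (B(C) = 5*C + C = 6*C)
1/(w(-561, 482) + B(2)) = 1/(489 + 6*2) = 1/(489 + 12) = 1/501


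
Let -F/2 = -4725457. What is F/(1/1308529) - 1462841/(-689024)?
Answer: 8521018589436188985/689024 ≈ 1.2367e+13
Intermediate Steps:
F = 9450914 (F = -2*(-4725457) = 9450914)
F/(1/1308529) - 1462841/(-689024) = 9450914/(1/1308529) - 1462841/(-689024) = 9450914/(1/1308529) - 1462841*(-1/689024) = 9450914*1308529 + 1462841/689024 = 12366795045506 + 1462841/689024 = 8521018589436188985/689024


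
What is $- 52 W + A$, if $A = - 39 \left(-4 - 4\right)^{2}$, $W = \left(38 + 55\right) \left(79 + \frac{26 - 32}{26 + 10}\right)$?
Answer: $-383734$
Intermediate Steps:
$W = \frac{14663}{2}$ ($W = 93 \left(79 - \frac{6}{36}\right) = 93 \left(79 - \frac{1}{6}\right) = 93 \cdot \frac{473}{6} = \frac{14663}{2} \approx 7331.5$)
$A = -2496$ ($A = - 39 \left(-8\right)^{2} = \left(-39\right) 64 = -2496$)
$- 52 W + A = \left(-52\right) \frac{14663}{2} - 2496 = -381238 - 2496 = -383734$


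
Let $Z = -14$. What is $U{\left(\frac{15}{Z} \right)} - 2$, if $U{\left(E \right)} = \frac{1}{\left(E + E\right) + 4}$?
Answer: $- \frac{19}{13} \approx -1.4615$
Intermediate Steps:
$U{\left(E \right)} = \frac{1}{4 + 2 E}$ ($U{\left(E \right)} = \frac{1}{2 E + 4} = \frac{1}{4 + 2 E}$)
$U{\left(\frac{15}{Z} \right)} - 2 = \frac{1}{2 \left(2 + \frac{15}{-14}\right)} - 2 = \frac{1}{2 \left(2 + 15 \left(- \frac{1}{14}\right)\right)} - 2 = \frac{1}{2 \left(2 - \frac{15}{14}\right)} - 2 = \frac{1}{2 \cdot \frac{13}{14}} - 2 = \frac{1}{2} \cdot \frac{14}{13} - 2 = \frac{7}{13} - 2 = - \frac{19}{13}$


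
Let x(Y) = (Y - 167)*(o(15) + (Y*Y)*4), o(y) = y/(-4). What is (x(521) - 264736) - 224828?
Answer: 767739129/2 ≈ 3.8387e+8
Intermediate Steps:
o(y) = -y/4 (o(y) = y*(-¼) = -y/4)
x(Y) = (-167 + Y)*(-15/4 + 4*Y²) (x(Y) = (Y - 167)*(-¼*15 + (Y*Y)*4) = (-167 + Y)*(-15/4 + Y²*4) = (-167 + Y)*(-15/4 + 4*Y²))
(x(521) - 264736) - 224828 = ((2505/4 - 668*521² + 4*521³ - 15/4*521) - 264736) - 224828 = ((2505/4 - 668*271441 + 4*141420761 - 7815/4) - 264736) - 224828 = ((2505/4 - 181322588 + 565683044 - 7815/4) - 264736) - 224828 = (768718257/2 - 264736) - 224828 = 768188785/2 - 224828 = 767739129/2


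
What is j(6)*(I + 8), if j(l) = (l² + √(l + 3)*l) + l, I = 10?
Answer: 1080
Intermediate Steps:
j(l) = l + l² + l*√(3 + l) (j(l) = (l² + √(3 + l)*l) + l = (l² + l*√(3 + l)) + l = l + l² + l*√(3 + l))
j(6)*(I + 8) = (6*(1 + 6 + √(3 + 6)))*(10 + 8) = (6*(1 + 6 + √9))*18 = (6*(1 + 6 + 3))*18 = (6*10)*18 = 60*18 = 1080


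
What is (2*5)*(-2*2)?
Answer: -40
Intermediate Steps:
(2*5)*(-2*2) = 10*(-4) = -40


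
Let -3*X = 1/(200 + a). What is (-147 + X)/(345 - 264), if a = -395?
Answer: -85994/47385 ≈ -1.8148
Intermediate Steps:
X = 1/585 (X = -1/(3*(200 - 395)) = -⅓/(-195) = -⅓*(-1/195) = 1/585 ≈ 0.0017094)
(-147 + X)/(345 - 264) = (-147 + 1/585)/(345 - 264) = -85994/585/81 = -85994/585*1/81 = -85994/47385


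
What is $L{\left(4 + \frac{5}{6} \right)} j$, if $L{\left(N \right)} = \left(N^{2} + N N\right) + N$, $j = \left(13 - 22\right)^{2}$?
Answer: $4176$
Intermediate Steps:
$j = 81$ ($j = \left(-9\right)^{2} = 81$)
$L{\left(N \right)} = N + 2 N^{2}$ ($L{\left(N \right)} = \left(N^{2} + N^{2}\right) + N = 2 N^{2} + N = N + 2 N^{2}$)
$L{\left(4 + \frac{5}{6} \right)} j = \left(4 + \frac{5}{6}\right) \left(1 + 2 \left(4 + \frac{5}{6}\right)\right) 81 = \frac{29 \left(1 + 2 \cdot \frac{29}{6}\right)}{6} \cdot 81 = \frac{29 \left(1 + \frac{29}{3}\right)}{6} \cdot 81 = \frac{29}{6} \cdot \frac{32}{3} \cdot 81 = \frac{464}{9} \cdot 81 = 4176$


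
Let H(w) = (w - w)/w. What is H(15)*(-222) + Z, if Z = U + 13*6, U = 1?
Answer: 79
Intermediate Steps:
Z = 79 (Z = 1 + 13*6 = 1 + 78 = 79)
H(w) = 0 (H(w) = 0/w = 0)
H(15)*(-222) + Z = 0*(-222) + 79 = 0 + 79 = 79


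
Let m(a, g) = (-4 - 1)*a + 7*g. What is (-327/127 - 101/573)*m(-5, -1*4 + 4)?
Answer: -5004950/72771 ≈ -68.777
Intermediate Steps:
m(a, g) = -5*a + 7*g
(-327/127 - 101/573)*m(-5, -1*4 + 4) = (-327/127 - 101/573)*(-5*(-5) + 7*(-1*4 + 4)) = (-327*1/127 - 101*1/573)*(25 + 7*(-4 + 4)) = (-327/127 - 101/573)*(25 + 7*0) = -200198*(25 + 0)/72771 = -200198/72771*25 = -5004950/72771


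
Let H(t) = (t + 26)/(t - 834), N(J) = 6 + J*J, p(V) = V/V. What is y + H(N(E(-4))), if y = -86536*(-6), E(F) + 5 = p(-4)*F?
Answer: 387854239/747 ≈ 5.1922e+5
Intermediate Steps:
p(V) = 1
E(F) = -5 + F (E(F) = -5 + 1*F = -5 + F)
N(J) = 6 + J²
H(t) = (26 + t)/(-834 + t)
y = 519216
y + H(N(E(-4))) = 519216 + (26 + (6 + (-5 - 4)²))/(-834 + (6 + (-5 - 4)²)) = 519216 + (26 + (6 + (-9)²))/(-834 + (6 + (-9)²)) = 519216 + (26 + (6 + 81))/(-834 + (6 + 81)) = 519216 + (26 + 87)/(-834 + 87) = 519216 + 113/(-747) = 519216 - 1/747*113 = 519216 - 113/747 = 387854239/747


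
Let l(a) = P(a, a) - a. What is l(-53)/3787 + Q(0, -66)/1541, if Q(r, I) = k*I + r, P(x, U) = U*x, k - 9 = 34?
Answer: -6337164/5835767 ≈ -1.0859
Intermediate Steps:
k = 43 (k = 9 + 34 = 43)
Q(r, I) = r + 43*I (Q(r, I) = 43*I + r = r + 43*I)
l(a) = a² - a (l(a) = a*a - a = a² - a)
l(-53)/3787 + Q(0, -66)/1541 = -53*(-1 - 53)/3787 + (0 + 43*(-66))/1541 = -53*(-54)*(1/3787) + (0 - 2838)*(1/1541) = 2862*(1/3787) - 2838*1/1541 = 2862/3787 - 2838/1541 = -6337164/5835767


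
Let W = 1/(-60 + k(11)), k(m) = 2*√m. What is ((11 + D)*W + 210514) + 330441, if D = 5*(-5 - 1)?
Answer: 480909280/889 + 19*√11/1778 ≈ 5.4096e+5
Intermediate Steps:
W = 1/(-60 + 2*√11) ≈ -0.018738
D = -30 (D = 5*(-6) = -30)
((11 + D)*W + 210514) + 330441 = ((11 - 30)*(-15/889 - √11/1778) + 210514) + 330441 = (-19*(-15/889 - √11/1778) + 210514) + 330441 = ((285/889 + 19*√11/1778) + 210514) + 330441 = (187147231/889 + 19*√11/1778) + 330441 = 480909280/889 + 19*√11/1778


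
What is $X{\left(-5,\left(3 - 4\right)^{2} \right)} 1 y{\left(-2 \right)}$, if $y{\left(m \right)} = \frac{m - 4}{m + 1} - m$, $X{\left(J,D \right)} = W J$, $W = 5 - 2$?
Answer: $-120$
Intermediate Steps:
$W = 3$
$X{\left(J,D \right)} = 3 J$
$y{\left(m \right)} = - m + \frac{-4 + m}{1 + m}$ ($y{\left(m \right)} = \frac{-4 + m}{1 + m} - m = - m + \frac{-4 + m}{1 + m}$)
$X{\left(-5,\left(3 - 4\right)^{2} \right)} 1 y{\left(-2 \right)} = 3 \left(-5\right) 1 \frac{-4 - \left(-2\right)^{2}}{1 - 2} = \left(-15\right) 1 \frac{-4 - 4}{-1} = - 15 \left(- (-4 - 4)\right) = - 15 \left(\left(-1\right) \left(-8\right)\right) = \left(-15\right) 8 = -120$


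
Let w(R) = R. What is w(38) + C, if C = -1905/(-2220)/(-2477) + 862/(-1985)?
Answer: 27336078433/727693060 ≈ 37.565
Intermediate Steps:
C = -316257847/727693060 (C = -1905*(-1/2220)*(-1/2477) + 862*(-1/1985) = (127/148)*(-1/2477) - 862/1985 = -127/366596 - 862/1985 = -316257847/727693060 ≈ -0.43460)
w(38) + C = 38 - 316257847/727693060 = 27336078433/727693060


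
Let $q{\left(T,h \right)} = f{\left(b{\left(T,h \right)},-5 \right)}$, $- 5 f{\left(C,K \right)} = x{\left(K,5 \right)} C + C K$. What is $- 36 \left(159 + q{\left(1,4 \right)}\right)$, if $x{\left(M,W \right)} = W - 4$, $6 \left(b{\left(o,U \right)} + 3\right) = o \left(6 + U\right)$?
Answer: $- \frac{28428}{5} \approx -5685.6$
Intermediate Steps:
$b{\left(o,U \right)} = -3 + \frac{o \left(6 + U\right)}{6}$
$x{\left(M,W \right)} = -4 + W$
$f{\left(C,K \right)} = - \frac{C}{5} - \frac{C K}{5}$ ($f{\left(C,K \right)} = - \frac{\left(-4 + 5\right) C + C K}{5} = - \frac{1 C + C K}{5} = - \frac{C + C K}{5} = - \frac{C}{5} - \frac{C K}{5}$)
$q{\left(T,h \right)} = - \frac{12}{5} + \frac{4 T}{5} + \frac{2 T h}{15}$ ($q{\left(T,h \right)} = - \frac{\left(-3 + T + \frac{h T}{6}\right) \left(1 - 5\right)}{5} = \left(- \frac{1}{5}\right) \left(-3 + T + \frac{T h}{6}\right) \left(-4\right) = - \frac{12}{5} + \frac{4 T}{5} + \frac{2 T h}{15}$)
$- 36 \left(159 + q{\left(1,4 \right)}\right) = - 36 \left(159 + \left(- \frac{12}{5} + \frac{4}{5} \cdot 1 + \frac{2}{15} \cdot 1 \cdot 4\right)\right) = - 36 \left(159 + \left(- \frac{12}{5} + \frac{4}{5} + \frac{8}{15}\right)\right) = - 36 \left(159 - \frac{16}{15}\right) = \left(-36\right) \frac{2369}{15} = - \frac{28428}{5}$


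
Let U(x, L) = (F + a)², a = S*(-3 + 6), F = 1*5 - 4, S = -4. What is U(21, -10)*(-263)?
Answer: -31823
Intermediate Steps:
F = 1 (F = 5 - 4 = 1)
a = -12 (a = -4*(-3 + 6) = -4*3 = -12)
U(x, L) = 121 (U(x, L) = (1 - 12)² = (-11)² = 121)
U(21, -10)*(-263) = 121*(-263) = -31823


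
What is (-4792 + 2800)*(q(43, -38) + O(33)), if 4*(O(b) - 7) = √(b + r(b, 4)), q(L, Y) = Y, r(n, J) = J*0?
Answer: 61752 - 498*√33 ≈ 58891.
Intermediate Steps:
r(n, J) = 0
O(b) = 7 + √b/4 (O(b) = 7 + √(b + 0)/4 = 7 + √b/4)
(-4792 + 2800)*(q(43, -38) + O(33)) = (-4792 + 2800)*(-38 + (7 + √33/4)) = -1992*(-31 + √33/4) = 61752 - 498*√33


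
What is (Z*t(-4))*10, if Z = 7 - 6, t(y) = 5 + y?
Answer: 10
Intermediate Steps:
Z = 1
(Z*t(-4))*10 = (1*(5 - 4))*10 = (1*1)*10 = 1*10 = 10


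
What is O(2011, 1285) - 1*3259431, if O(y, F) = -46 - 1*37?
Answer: -3259514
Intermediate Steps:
O(y, F) = -83 (O(y, F) = -46 - 37 = -83)
O(2011, 1285) - 1*3259431 = -83 - 1*3259431 = -83 - 3259431 = -3259514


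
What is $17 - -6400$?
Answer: $6417$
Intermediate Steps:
$17 - -6400 = 17 + 6400 = 6417$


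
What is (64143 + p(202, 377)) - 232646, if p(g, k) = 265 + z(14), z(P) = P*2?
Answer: -168210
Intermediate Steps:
z(P) = 2*P
p(g, k) = 293 (p(g, k) = 265 + 2*14 = 265 + 28 = 293)
(64143 + p(202, 377)) - 232646 = (64143 + 293) - 232646 = 64436 - 232646 = -168210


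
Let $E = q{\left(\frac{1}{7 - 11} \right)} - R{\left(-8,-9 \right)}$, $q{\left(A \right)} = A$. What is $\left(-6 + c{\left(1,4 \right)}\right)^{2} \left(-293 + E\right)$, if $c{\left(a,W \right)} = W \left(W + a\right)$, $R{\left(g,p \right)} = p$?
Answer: $-55713$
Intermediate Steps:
$E = \frac{35}{4}$ ($E = \frac{1}{7 - 11} - -9 = \frac{1}{-4} + 9 = - \frac{1}{4} + 9 = \frac{35}{4} \approx 8.75$)
$\left(-6 + c{\left(1,4 \right)}\right)^{2} \left(-293 + E\right) = \left(-6 + 4 \left(4 + 1\right)\right)^{2} \left(-293 + \frac{35}{4}\right) = \left(-6 + 4 \cdot 5\right)^{2} \left(- \frac{1137}{4}\right) = \left(-6 + 20\right)^{2} \left(- \frac{1137}{4}\right) = 14^{2} \left(- \frac{1137}{4}\right) = 196 \left(- \frac{1137}{4}\right) = -55713$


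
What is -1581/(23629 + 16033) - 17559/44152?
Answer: -383114685/875578312 ≈ -0.43756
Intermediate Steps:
-1581/(23629 + 16033) - 17559/44152 = -1581/39662 - 17559*1/44152 = -1581*1/39662 - 17559/44152 = -1581/39662 - 17559/44152 = -383114685/875578312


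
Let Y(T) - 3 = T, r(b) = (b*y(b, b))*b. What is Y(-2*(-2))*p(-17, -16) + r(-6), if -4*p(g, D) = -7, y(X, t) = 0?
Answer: 49/4 ≈ 12.250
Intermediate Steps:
p(g, D) = 7/4 (p(g, D) = -¼*(-7) = 7/4)
r(b) = 0 (r(b) = (b*0)*b = 0*b = 0)
Y(T) = 3 + T
Y(-2*(-2))*p(-17, -16) + r(-6) = (3 - 2*(-2))*(7/4) + 0 = (3 + 4)*(7/4) + 0 = 7*(7/4) + 0 = 49/4 + 0 = 49/4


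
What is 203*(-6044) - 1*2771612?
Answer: -3998544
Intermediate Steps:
203*(-6044) - 1*2771612 = -1226932 - 2771612 = -3998544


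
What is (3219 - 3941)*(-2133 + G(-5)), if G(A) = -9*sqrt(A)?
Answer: 1540026 + 6498*I*sqrt(5) ≈ 1.54e+6 + 14530.0*I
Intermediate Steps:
(3219 - 3941)*(-2133 + G(-5)) = (3219 - 3941)*(-2133 - 9*I*sqrt(5)) = -722*(-2133 - 9*I*sqrt(5)) = 1540026 + 6498*I*sqrt(5)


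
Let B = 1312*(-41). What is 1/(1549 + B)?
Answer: -1/52243 ≈ -1.9141e-5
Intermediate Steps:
B = -53792
1/(1549 + B) = 1/(1549 - 53792) = 1/(-52243) = -1/52243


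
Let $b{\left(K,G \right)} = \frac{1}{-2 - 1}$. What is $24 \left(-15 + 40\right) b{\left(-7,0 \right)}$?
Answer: $-200$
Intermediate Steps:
$b{\left(K,G \right)} = - \frac{1}{3}$ ($b{\left(K,G \right)} = \frac{1}{-3} = - \frac{1}{3}$)
$24 \left(-15 + 40\right) b{\left(-7,0 \right)} = 24 \left(-15 + 40\right) \left(- \frac{1}{3}\right) = 24 \cdot 25 \left(- \frac{1}{3}\right) = 600 \left(- \frac{1}{3}\right) = -200$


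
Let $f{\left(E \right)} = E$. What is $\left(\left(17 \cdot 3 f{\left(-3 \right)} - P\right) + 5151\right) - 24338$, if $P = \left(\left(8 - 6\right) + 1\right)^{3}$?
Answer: $-19367$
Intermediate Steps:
$P = 27$ ($P = \left(2 + 1\right)^{3} = 3^{3} = 27$)
$\left(\left(17 \cdot 3 f{\left(-3 \right)} - P\right) + 5151\right) - 24338 = \left(\left(17 \cdot 3 \left(-3\right) - 27\right) + 5151\right) - 24338 = \left(\left(51 \left(-3\right) - 27\right) + 5151\right) - 24338 = \left(\left(-153 - 27\right) + 5151\right) - 24338 = \left(-180 + 5151\right) - 24338 = 4971 - 24338 = -19367$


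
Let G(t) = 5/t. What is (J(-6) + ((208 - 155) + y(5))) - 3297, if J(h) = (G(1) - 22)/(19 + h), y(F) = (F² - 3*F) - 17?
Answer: -42280/13 ≈ -3252.3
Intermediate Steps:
y(F) = -17 + F² - 3*F
J(h) = -17/(19 + h) (J(h) = (5/1 - 22)/(19 + h) = (5*1 - 22)/(19 + h) = (5 - 22)/(19 + h) = -17/(19 + h))
(J(-6) + ((208 - 155) + y(5))) - 3297 = (-17/(19 - 6) + ((208 - 155) + (-17 + 5² - 3*5))) - 3297 = (-17/13 + (53 + (-17 + 25 - 15))) - 3297 = (-17*1/13 + (53 - 7)) - 3297 = (-17/13 + 46) - 3297 = 581/13 - 3297 = -42280/13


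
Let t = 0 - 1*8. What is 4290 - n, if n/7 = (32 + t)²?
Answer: 258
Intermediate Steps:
t = -8 (t = 0 - 8 = -8)
n = 4032 (n = 7*(32 - 8)² = 7*24² = 7*576 = 4032)
4290 - n = 4290 - 1*4032 = 4290 - 4032 = 258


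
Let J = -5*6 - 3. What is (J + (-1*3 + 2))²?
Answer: 1156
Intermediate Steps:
J = -33 (J = -30 - 3 = -33)
(J + (-1*3 + 2))² = (-33 + (-1*3 + 2))² = (-33 + (-3 + 2))² = (-33 - 1)² = (-34)² = 1156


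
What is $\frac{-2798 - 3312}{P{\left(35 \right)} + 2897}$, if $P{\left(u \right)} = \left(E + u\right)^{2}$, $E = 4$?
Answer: $- \frac{65}{47} \approx -1.383$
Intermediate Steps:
$P{\left(u \right)} = \left(4 + u\right)^{2}$
$\frac{-2798 - 3312}{P{\left(35 \right)} + 2897} = \frac{-2798 - 3312}{\left(4 + 35\right)^{2} + 2897} = - \frac{6110}{39^{2} + 2897} = - \frac{6110}{1521 + 2897} = - \frac{6110}{4418} = \left(-6110\right) \frac{1}{4418} = - \frac{65}{47}$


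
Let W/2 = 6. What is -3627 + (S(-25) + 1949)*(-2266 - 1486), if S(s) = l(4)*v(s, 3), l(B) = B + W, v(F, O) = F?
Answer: -5815475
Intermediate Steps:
W = 12 (W = 2*6 = 12)
l(B) = 12 + B (l(B) = B + 12 = 12 + B)
S(s) = 16*s (S(s) = (12 + 4)*s = 16*s)
-3627 + (S(-25) + 1949)*(-2266 - 1486) = -3627 + (16*(-25) + 1949)*(-2266 - 1486) = -3627 + (-400 + 1949)*(-3752) = -3627 + 1549*(-3752) = -3627 - 5811848 = -5815475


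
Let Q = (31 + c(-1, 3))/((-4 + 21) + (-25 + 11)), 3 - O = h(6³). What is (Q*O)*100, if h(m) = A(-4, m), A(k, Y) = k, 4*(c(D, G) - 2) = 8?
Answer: 24500/3 ≈ 8166.7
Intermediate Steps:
c(D, G) = 4 (c(D, G) = 2 + (¼)*8 = 2 + 2 = 4)
h(m) = -4
O = 7 (O = 3 - 1*(-4) = 3 + 4 = 7)
Q = 35/3 (Q = (31 + 4)/((-4 + 21) + (-25 + 11)) = 35/(17 - 14) = 35/3 ≈ 11.667)
(Q*O)*100 = ((35/3)*7)*100 = (245/3)*100 = 24500/3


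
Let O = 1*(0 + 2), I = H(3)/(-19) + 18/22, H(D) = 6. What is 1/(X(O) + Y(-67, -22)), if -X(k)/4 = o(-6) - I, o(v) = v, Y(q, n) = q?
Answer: -209/8567 ≈ -0.024396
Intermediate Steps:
I = 105/209 (I = 6/(-19) + 18/22 = 6*(-1/19) + 18*(1/22) = -6/19 + 9/11 = 105/209 ≈ 0.50239)
O = 2 (O = 1*2 = 2)
X(k) = 5436/209 (X(k) = -4*(-6 - 1*105/209) = -4*(-6 - 105/209) = -4*(-1359/209) = 5436/209)
1/(X(O) + Y(-67, -22)) = 1/(5436/209 - 67) = 1/(-8567/209) = -209/8567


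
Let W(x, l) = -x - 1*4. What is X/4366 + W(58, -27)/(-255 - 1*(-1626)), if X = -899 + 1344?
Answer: 339403/5985786 ≈ 0.056701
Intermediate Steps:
W(x, l) = -4 - x (W(x, l) = -x - 4 = -4 - x)
X = 445
X/4366 + W(58, -27)/(-255 - 1*(-1626)) = 445/4366 + (-4 - 1*58)/(-255 - 1*(-1626)) = 445*(1/4366) + (-4 - 58)/(-255 + 1626) = 445/4366 - 62/1371 = 339403/5985786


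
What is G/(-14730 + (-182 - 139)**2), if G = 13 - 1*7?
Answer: 2/29437 ≈ 6.7942e-5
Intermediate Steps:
G = 6 (G = 13 - 7 = 6)
G/(-14730 + (-182 - 139)**2) = 6/(-14730 + (-182 - 139)**2) = 6/(-14730 + (-321)**2) = 6/(-14730 + 103041) = 6/88311 = 6*(1/88311) = 2/29437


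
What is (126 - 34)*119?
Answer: 10948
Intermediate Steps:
(126 - 34)*119 = 92*119 = 10948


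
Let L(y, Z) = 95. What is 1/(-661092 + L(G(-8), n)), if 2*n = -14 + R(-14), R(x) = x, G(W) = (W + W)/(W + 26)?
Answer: -1/660997 ≈ -1.5129e-6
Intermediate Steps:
G(W) = 2*W/(26 + W) (G(W) = (2*W)/(26 + W) = 2*W/(26 + W))
n = -14 (n = (-14 - 14)/2 = (½)*(-28) = -14)
1/(-661092 + L(G(-8), n)) = 1/(-661092 + 95) = 1/(-660997) = -1/660997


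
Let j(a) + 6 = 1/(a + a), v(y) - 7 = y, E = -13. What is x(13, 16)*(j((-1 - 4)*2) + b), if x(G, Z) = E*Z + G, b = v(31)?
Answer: -24921/4 ≈ -6230.3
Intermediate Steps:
v(y) = 7 + y
j(a) = -6 + 1/(2*a) (j(a) = -6 + 1/(a + a) = -6 + 1/(2*a))
b = 38 (b = 7 + 31 = 38)
x(G, Z) = G - 13*Z (x(G, Z) = -13*Z + G = G - 13*Z)
x(13, 16)*(j((-1 - 4)*2) + b) = (13 - 13*16)*((-6 + 1/(2*(((-1 - 4)*2)))) + 38) = (13 - 208)*((-6 + 1/(2*((-5*2)))) + 38) = -195*((-6 + (½)/(-10)) + 38) = -195*((-6 + (½)*(-⅒)) + 38) = -195*((-6 - 1/20) + 38) = -195*(-121/20 + 38) = -195*639/20 = -24921/4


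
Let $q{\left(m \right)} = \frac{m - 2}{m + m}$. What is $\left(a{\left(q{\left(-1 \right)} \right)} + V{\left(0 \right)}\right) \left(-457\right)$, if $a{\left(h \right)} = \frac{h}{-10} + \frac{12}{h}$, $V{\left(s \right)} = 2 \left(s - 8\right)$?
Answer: $\frac{74491}{20} \approx 3724.6$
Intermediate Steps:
$q{\left(m \right)} = \frac{-2 + m}{2 m}$
$V{\left(s \right)} = -16 + 2 s$ ($V{\left(s \right)} = 2 \left(-8 + s\right) = -16 + 2 s$)
$a{\left(h \right)} = \frac{12}{h} - \frac{h}{10}$ ($a{\left(h \right)} = h \left(- \frac{1}{10}\right) + \frac{12}{h} = - \frac{h}{10} + \frac{12}{h} = \frac{12}{h} - \frac{h}{10}$)
$\left(a{\left(q{\left(-1 \right)} \right)} + V{\left(0 \right)}\right) \left(-457\right) = \left(\left(\frac{12}{\frac{1}{2} \frac{1}{-1} \left(-2 - 1\right)} - \frac{\frac{1}{2} \frac{1}{-1} \left(-2 - 1\right)}{10}\right) + \left(-16 + 2 \cdot 0\right)\right) \left(-457\right) = \left(\left(\frac{12}{\frac{1}{2} \left(-1\right) \left(-3\right)} - \frac{\frac{1}{2} \left(-1\right) \left(-3\right)}{10}\right) + \left(-16 + 0\right)\right) \left(-457\right) = \left(\left(\frac{12}{\frac{3}{2}} - \frac{3}{20}\right) - 16\right) \left(-457\right) = \left(\left(12 \cdot \frac{2}{3} - \frac{3}{20}\right) - 16\right) \left(-457\right) = \left(\left(8 - \frac{3}{20}\right) - 16\right) \left(-457\right) = \left(\frac{157}{20} - 16\right) \left(-457\right) = \left(- \frac{163}{20}\right) \left(-457\right) = \frac{74491}{20}$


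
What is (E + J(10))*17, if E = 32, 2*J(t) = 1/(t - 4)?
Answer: 6545/12 ≈ 545.42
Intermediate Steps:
J(t) = 1/(2*(-4 + t)) (J(t) = 1/(2*(t - 4)) = 1/(2*(-4 + t)))
(E + J(10))*17 = (32 + 1/(2*(-4 + 10)))*17 = (32 + (½)/6)*17 = (32 + (½)*(⅙))*17 = (32 + 1/12)*17 = (385/12)*17 = 6545/12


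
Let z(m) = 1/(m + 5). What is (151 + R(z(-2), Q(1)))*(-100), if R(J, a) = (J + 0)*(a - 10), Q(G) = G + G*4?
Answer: -44800/3 ≈ -14933.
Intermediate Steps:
z(m) = 1/(5 + m)
Q(G) = 5*G (Q(G) = G + 4*G = 5*G)
R(J, a) = J*(-10 + a)
(151 + R(z(-2), Q(1)))*(-100) = (151 + (-10 + 5*1)/(5 - 2))*(-100) = (151 + (-10 + 5)/3)*(-100) = (151 + (⅓)*(-5))*(-100) = (151 - 5/3)*(-100) = (448/3)*(-100) = -44800/3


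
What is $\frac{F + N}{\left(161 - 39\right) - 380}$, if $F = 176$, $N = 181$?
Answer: $- \frac{119}{86} \approx -1.3837$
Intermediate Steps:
$\frac{F + N}{\left(161 - 39\right) - 380} = \frac{176 + 181}{\left(161 - 39\right) - 380} = \frac{357}{122 - 380} = \frac{357}{-258} = 357 \left(- \frac{1}{258}\right) = - \frac{119}{86}$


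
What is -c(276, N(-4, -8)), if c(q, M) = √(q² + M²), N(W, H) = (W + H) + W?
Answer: -4*√4777 ≈ -276.46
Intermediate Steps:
N(W, H) = H + 2*W (N(W, H) = (H + W) + W = H + 2*W)
c(q, M) = √(M² + q²)
-c(276, N(-4, -8)) = -√((-8 + 2*(-4))² + 276²) = -√((-8 - 8)² + 76176) = -√((-16)² + 76176) = -√(256 + 76176) = -√76432 = -4*√4777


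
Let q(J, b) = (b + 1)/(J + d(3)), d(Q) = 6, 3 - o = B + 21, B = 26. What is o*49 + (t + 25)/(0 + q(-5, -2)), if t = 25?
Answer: -2206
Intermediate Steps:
o = -44 (o = 3 - (26 + 21) = 3 - 1*47 = 3 - 47 = -44)
q(J, b) = (1 + b)/(6 + J) (q(J, b) = (b + 1)/(J + 6) = (1 + b)/(6 + J))
o*49 + (t + 25)/(0 + q(-5, -2)) = -44*49 + (25 + 25)/(0 + (1 - 2)/(6 - 5)) = -2156 + 50/(0 - 1/1) = -2156 + 50/(0 + 1*(-1)) = -2156 + 50/(0 - 1) = -2156 + 50/(-1) = -2156 + 50*(-1) = -2156 - 50 = -2206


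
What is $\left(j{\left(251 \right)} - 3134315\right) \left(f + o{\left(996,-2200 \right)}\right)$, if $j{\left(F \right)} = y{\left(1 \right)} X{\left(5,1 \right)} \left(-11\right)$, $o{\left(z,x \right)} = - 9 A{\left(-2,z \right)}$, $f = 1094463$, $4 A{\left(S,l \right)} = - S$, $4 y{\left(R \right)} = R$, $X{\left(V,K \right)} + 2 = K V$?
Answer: $- \frac{27443093781681}{8} \approx -3.4304 \cdot 10^{12}$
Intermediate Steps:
$X{\left(V,K \right)} = -2 + K V$
$y{\left(R \right)} = \frac{R}{4}$
$A{\left(S,l \right)} = - \frac{S}{4}$ ($A{\left(S,l \right)} = \frac{\left(-1\right) S}{4} = - \frac{S}{4}$)
$o{\left(z,x \right)} = - \frac{9}{2}$ ($o{\left(z,x \right)} = - 9 \left(\left(- \frac{1}{4}\right) \left(-2\right)\right) = \left(-9\right) \frac{1}{2} = - \frac{9}{2}$)
$j{\left(F \right)} = - \frac{33}{4}$ ($j{\left(F \right)} = \frac{1}{4} \cdot 1 \left(-2 + 1 \cdot 5\right) \left(-11\right) = \frac{-2 + 5}{4} \left(-11\right) = \frac{1}{4} \cdot 3 \left(-11\right) = \frac{3}{4} \left(-11\right) = - \frac{33}{4}$)
$\left(j{\left(251 \right)} - 3134315\right) \left(f + o{\left(996,-2200 \right)}\right) = \left(- \frac{33}{4} - 3134315\right) \left(1094463 - \frac{9}{2}\right) = \left(- \frac{12537293}{4}\right) \frac{2188917}{2} = - \frac{27443093781681}{8}$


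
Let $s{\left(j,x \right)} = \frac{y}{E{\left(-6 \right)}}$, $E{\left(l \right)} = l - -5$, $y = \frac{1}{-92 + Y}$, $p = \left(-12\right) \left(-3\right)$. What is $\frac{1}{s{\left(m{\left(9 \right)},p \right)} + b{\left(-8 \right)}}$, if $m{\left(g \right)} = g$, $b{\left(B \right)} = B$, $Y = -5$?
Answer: $- \frac{97}{775} \approx -0.12516$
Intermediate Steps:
$p = 36$
$y = - \frac{1}{97}$ ($y = \frac{1}{-92 - 5} = \frac{1}{-97} = - \frac{1}{97} \approx -0.010309$)
$E{\left(l \right)} = 5 + l$ ($E{\left(l \right)} = l + 5 = 5 + l$)
$s{\left(j,x \right)} = \frac{1}{97}$ ($s{\left(j,x \right)} = - \frac{1}{97 \left(5 - 6\right)} = - \frac{1}{97 \left(-1\right)} = \left(- \frac{1}{97}\right) \left(-1\right) = \frac{1}{97}$)
$\frac{1}{s{\left(m{\left(9 \right)},p \right)} + b{\left(-8 \right)}} = \frac{1}{\frac{1}{97} - 8} = \frac{1}{- \frac{775}{97}} = - \frac{97}{775}$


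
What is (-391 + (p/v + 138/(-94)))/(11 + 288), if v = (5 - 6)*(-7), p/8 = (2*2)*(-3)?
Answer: -133634/98371 ≈ -1.3585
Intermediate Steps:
p = -96 (p = 8*((2*2)*(-3)) = 8*(4*(-3)) = 8*(-12) = -96)
v = 7 (v = -1*(-7) = 7)
(-391 + (p/v + 138/(-94)))/(11 + 288) = (-391 + (-96/7 + 138/(-94)))/(11 + 288) = (-391 + (-96*⅐ + 138*(-1/94)))/299 = (-391 + (-96/7 - 69/47))*(1/299) = (-391 - 4995/329)*(1/299) = -133634/329*1/299 = -133634/98371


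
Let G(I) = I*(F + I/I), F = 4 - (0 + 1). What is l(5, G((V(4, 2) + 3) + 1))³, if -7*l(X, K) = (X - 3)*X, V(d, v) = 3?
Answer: -1000/343 ≈ -2.9155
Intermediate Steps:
F = 3 (F = 4 - 1*1 = 4 - 1 = 3)
G(I) = 4*I (G(I) = I*(3 + I/I) = I*(3 + 1) = I*4 = 4*I)
l(X, K) = -X*(-3 + X)/7 (l(X, K) = -(X - 3)*X/7 = -(-3 + X)*X/7 = -X*(-3 + X)/7)
l(5, G((V(4, 2) + 3) + 1))³ = ((⅐)*5*(3 - 1*5))³ = ((⅐)*5*(3 - 5))³ = ((⅐)*5*(-2))³ = (-10/7)³ = -1000/343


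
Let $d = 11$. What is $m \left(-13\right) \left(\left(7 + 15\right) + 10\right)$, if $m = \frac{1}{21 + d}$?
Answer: $-13$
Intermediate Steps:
$m = \frac{1}{32}$ ($m = \frac{1}{21 + 11} = \frac{1}{32} \approx 0.03125$)
$m \left(-13\right) \left(\left(7 + 15\right) + 10\right) = \frac{1}{32} \left(-13\right) \left(\left(7 + 15\right) + 10\right) = - \frac{13 \left(22 + 10\right)}{32} = \left(- \frac{13}{32}\right) 32 = -13$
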